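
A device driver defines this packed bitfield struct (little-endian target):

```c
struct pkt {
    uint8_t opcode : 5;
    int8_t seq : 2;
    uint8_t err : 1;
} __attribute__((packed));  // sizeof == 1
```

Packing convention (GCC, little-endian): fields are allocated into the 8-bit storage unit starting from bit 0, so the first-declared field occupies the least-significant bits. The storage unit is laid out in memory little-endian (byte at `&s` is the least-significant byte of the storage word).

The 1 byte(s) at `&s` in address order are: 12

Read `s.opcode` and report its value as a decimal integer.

[0]=0x12 (little-endian) → word 0x12
opcode:5 @ bit 0 → (0x12>>0)&0x1f = 0x12  ←
seq:2 @ bit 5 → (0x12>>5)&0x3 = 0x0
err:1 @ bit 7 → (0x12>>7)&0x1 = 0x0

18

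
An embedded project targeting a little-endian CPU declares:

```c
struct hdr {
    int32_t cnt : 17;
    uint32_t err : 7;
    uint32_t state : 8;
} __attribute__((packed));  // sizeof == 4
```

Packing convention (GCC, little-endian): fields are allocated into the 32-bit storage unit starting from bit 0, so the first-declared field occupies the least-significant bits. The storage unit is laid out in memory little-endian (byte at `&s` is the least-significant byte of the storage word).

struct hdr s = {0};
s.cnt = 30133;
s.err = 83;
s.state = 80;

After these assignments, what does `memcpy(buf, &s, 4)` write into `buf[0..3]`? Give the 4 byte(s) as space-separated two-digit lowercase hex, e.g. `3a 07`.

cnt (17b) val=30133 bits=0x75b5 at bit 0: 0x000075b5
err (7b) val=83 bits=0x53 at bit 17: 0x00a675b5
state (8b) val=80 bits=0x50 at bit 24: 0x50a675b5
word = 0x50a675b5 → little-endian bytes:
  [0]=0xb5  [1]=0x75  [2]=0xa6  [3]=0x50

b5 75 a6 50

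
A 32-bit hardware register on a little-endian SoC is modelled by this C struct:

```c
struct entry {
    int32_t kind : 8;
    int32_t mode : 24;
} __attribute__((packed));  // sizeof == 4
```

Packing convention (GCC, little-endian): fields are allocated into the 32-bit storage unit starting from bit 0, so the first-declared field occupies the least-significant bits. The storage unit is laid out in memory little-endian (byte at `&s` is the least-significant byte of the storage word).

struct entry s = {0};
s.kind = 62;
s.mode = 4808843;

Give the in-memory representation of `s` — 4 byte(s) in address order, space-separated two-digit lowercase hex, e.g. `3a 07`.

kind:8 = 62 → 0x3e << 0 → word 0x0000003e
mode:24 = 4808843 → 0x49608b << 8 → word 0x49608b3e
word = 0x49608b3e → little-endian bytes:
  [0]=0x3e  [1]=0x8b  [2]=0x60  [3]=0x49

3e 8b 60 49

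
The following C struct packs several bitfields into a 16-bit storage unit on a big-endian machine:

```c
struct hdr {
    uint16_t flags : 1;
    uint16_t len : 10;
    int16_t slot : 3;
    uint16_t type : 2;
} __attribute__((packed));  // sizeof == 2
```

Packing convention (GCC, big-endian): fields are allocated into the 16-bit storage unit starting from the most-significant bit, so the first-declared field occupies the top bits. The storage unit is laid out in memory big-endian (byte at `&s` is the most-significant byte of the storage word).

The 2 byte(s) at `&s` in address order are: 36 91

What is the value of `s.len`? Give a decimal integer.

436

[0]=0x36 [1]=0x91 (big-endian) → word 0x3691
flags:1 @ bit 15 → (0x3691>>15)&0x1 = 0x0
len:10 @ bit 5 → (0x3691>>5)&0x3ff = 0x1b4  ←
slot:3 @ bit 2 → (0x3691>>2)&0x7 = 0x4
type:2 @ bit 0 → (0x3691>>0)&0x3 = 0x1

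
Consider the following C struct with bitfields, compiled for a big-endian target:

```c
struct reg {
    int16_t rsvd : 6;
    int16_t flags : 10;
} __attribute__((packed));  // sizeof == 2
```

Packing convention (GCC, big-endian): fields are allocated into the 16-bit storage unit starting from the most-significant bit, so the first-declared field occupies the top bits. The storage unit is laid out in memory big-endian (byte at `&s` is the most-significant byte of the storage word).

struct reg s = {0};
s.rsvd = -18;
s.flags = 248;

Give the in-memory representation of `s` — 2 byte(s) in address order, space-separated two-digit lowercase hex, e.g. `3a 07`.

b8 f8

rsvd:6 = -18 → 0x2e << 10 → word 0xb800
flags:10 = 248 → 0xf8 << 0 → word 0xb8f8
word = 0xb8f8 → big-endian bytes:
  [0]=0xb8  [1]=0xf8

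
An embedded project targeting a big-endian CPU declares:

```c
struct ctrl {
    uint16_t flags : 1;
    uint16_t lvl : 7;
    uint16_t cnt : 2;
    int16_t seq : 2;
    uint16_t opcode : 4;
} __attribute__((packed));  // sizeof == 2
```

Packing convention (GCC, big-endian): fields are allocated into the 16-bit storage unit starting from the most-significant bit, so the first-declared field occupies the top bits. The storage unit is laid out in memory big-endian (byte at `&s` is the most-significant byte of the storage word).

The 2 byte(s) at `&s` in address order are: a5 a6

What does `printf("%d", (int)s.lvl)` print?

37

[0]=0xa5 [1]=0xa6 (big-endian) → word 0xa5a6
flags [15+:1] = (word>>15) & 0x1 = 1
lvl [8+:7] = (word>>8) & 0x7f = 37  ←
cnt [6+:2] = (word>>6) & 0x3 = 2
seq [4+:2] = (word>>4) & 0x3 = 2
opcode [0+:4] = (word>>0) & 0xf = 6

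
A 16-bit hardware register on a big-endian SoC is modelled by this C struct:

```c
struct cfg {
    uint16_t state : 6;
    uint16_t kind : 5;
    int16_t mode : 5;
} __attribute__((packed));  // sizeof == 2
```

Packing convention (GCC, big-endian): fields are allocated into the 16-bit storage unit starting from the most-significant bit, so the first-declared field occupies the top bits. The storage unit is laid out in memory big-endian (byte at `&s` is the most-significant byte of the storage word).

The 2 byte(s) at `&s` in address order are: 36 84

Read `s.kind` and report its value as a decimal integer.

20

[0]=0x36 [1]=0x84 (big-endian) → word 0x3684
state [10+:6] = (word>>10) & 0x3f = 13
kind [5+:5] = (word>>5) & 0x1f = 20  ←
mode [0+:5] = (word>>0) & 0x1f = 4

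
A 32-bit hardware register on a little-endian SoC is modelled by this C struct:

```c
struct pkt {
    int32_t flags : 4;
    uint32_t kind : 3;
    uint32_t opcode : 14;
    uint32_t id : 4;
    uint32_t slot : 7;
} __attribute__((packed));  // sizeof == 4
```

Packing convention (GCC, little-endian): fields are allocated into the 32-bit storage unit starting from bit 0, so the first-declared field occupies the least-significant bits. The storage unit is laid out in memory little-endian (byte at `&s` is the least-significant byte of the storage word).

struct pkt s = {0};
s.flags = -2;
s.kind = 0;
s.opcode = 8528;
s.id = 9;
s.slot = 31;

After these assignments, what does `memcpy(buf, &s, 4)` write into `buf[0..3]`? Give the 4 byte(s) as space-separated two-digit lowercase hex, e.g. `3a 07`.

0e a8 30 3f

flags (4b) val=-2 bits=0xe at bit 0: 0x0000000e
kind (3b) val=0 bits=0x0 at bit 4: 0x0000000e
opcode (14b) val=8528 bits=0x2150 at bit 7: 0x0010a80e
id (4b) val=9 bits=0x9 at bit 21: 0x0130a80e
slot (7b) val=31 bits=0x1f at bit 25: 0x3f30a80e
word = 0x3f30a80e → little-endian bytes:
  [0]=0x0e  [1]=0xa8  [2]=0x30  [3]=0x3f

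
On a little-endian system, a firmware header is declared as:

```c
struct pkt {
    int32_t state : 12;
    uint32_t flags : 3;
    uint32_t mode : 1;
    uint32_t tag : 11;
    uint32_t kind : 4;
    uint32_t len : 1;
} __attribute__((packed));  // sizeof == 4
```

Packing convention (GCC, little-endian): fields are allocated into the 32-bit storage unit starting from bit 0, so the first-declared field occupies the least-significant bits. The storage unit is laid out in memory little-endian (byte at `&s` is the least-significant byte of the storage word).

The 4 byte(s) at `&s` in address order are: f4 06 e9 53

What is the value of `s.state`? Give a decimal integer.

1780

[0]=0xf4 [1]=0x06 [2]=0xe9 [3]=0x53 (little-endian) → word 0x53e906f4
state [0+:12] = (word>>0) & 0xfff = 1780  ←
flags [12+:3] = (word>>12) & 0x7 = 0
mode [15+:1] = (word>>15) & 0x1 = 0
tag [16+:11] = (word>>16) & 0x7ff = 1001
kind [27+:4] = (word>>27) & 0xf = 10
len [31+:1] = (word>>31) & 0x1 = 0
state signed 12b, MSB=0: value = 1780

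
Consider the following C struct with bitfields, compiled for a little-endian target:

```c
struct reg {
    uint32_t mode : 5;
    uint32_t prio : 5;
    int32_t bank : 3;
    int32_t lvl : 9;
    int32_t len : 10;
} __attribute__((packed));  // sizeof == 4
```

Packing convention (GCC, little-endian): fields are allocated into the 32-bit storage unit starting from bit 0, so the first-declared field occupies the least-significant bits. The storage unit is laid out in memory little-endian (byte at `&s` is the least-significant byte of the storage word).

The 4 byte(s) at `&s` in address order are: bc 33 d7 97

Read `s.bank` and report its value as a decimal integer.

-4

[0]=0xbc [1]=0x33 [2]=0xd7 [3]=0x97 (little-endian) → word 0x97d733bc
mode [0+:5] = (word>>0) & 0x1f = 28
prio [5+:5] = (word>>5) & 0x1f = 29
bank [10+:3] = (word>>10) & 0x7 = 4  ←
lvl [13+:9] = (word>>13) & 0x1ff = 185
len [22+:10] = (word>>22) & 0x3ff = 607
bank signed 3b, MSB=1: 4 - 8 = -4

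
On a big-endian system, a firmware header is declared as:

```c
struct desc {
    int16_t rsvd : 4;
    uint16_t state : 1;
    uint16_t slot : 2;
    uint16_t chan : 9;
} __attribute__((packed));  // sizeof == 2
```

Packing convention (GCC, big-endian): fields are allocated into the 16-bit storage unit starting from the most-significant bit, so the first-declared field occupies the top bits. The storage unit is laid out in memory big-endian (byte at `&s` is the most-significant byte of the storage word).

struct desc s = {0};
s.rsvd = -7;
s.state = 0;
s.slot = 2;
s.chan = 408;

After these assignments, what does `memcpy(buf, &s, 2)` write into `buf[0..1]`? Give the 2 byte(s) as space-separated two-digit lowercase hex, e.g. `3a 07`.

rsvd (4b) val=-7 bits=0x9 at bit 12: 0x9000
state (1b) val=0 bits=0x0 at bit 11: 0x9000
slot (2b) val=2 bits=0x2 at bit 9: 0x9400
chan (9b) val=408 bits=0x198 at bit 0: 0x9598
word = 0x9598 → big-endian bytes:
  [0]=0x95  [1]=0x98

95 98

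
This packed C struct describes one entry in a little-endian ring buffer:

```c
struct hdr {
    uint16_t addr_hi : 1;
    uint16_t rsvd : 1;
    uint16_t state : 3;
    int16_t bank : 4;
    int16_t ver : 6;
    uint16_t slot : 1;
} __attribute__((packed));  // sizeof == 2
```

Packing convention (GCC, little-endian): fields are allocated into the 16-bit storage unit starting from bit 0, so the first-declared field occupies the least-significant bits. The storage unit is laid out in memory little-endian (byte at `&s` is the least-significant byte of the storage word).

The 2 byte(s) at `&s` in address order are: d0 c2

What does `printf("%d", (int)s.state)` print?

4

[0]=0xd0 [1]=0xc2 (little-endian) → word 0xc2d0
addr_hi:1 @ bit 0 → (0xc2d0>>0)&0x1 = 0x0
rsvd:1 @ bit 1 → (0xc2d0>>1)&0x1 = 0x0
state:3 @ bit 2 → (0xc2d0>>2)&0x7 = 0x4  ←
bank:4 @ bit 5 → (0xc2d0>>5)&0xf = 0x6
ver:6 @ bit 9 → (0xc2d0>>9)&0x3f = 0x21
slot:1 @ bit 15 → (0xc2d0>>15)&0x1 = 0x1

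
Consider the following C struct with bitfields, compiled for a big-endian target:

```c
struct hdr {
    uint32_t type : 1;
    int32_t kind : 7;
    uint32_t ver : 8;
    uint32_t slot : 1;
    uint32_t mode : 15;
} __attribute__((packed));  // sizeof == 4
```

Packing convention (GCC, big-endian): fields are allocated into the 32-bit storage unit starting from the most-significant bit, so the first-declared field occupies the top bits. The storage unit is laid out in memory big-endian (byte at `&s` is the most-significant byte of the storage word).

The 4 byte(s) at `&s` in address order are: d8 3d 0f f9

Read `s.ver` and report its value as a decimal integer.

[0]=0xd8 [1]=0x3d [2]=0x0f [3]=0xf9 (big-endian) → word 0xd83d0ff9
type [31+:1] = (word>>31) & 0x1 = 1
kind [24+:7] = (word>>24) & 0x7f = 88
ver [16+:8] = (word>>16) & 0xff = 61  ←
slot [15+:1] = (word>>15) & 0x1 = 0
mode [0+:15] = (word>>0) & 0x7fff = 4089

61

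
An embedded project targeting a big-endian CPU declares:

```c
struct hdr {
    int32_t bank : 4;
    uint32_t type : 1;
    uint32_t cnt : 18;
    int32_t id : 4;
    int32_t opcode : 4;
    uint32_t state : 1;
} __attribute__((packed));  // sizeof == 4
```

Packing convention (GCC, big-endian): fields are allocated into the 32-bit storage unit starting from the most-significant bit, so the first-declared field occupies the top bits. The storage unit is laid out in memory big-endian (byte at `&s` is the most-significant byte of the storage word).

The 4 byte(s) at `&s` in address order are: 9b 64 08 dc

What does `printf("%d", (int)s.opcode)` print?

[0]=0x9b [1]=0x64 [2]=0x08 [3]=0xdc (big-endian) → word 0x9b6408dc
bank [28+:4] = (word>>28) & 0xf = 9
type [27+:1] = (word>>27) & 0x1 = 1
cnt [9+:18] = (word>>9) & 0x3ffff = 111108
id [5+:4] = (word>>5) & 0xf = 6
opcode [1+:4] = (word>>1) & 0xf = 14  ←
state [0+:1] = (word>>0) & 0x1 = 0
opcode signed 4b, MSB=1: 14 - 16 = -2

-2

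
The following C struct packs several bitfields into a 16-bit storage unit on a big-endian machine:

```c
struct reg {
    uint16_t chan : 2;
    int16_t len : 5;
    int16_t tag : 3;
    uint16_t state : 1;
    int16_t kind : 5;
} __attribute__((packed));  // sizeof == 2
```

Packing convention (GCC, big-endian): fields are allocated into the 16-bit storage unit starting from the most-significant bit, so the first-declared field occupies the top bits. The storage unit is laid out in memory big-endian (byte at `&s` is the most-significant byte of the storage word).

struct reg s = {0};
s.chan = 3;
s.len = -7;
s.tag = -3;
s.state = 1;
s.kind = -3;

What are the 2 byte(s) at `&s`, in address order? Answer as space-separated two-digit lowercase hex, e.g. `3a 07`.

f3 7d

chan (2b) val=3 bits=0x3 at bit 14: 0xc000
len (5b) val=-7 bits=0x19 at bit 9: 0xf200
tag (3b) val=-3 bits=0x5 at bit 6: 0xf340
state (1b) val=1 bits=0x1 at bit 5: 0xf360
kind (5b) val=-3 bits=0x1d at bit 0: 0xf37d
word = 0xf37d → big-endian bytes:
  [0]=0xf3  [1]=0x7d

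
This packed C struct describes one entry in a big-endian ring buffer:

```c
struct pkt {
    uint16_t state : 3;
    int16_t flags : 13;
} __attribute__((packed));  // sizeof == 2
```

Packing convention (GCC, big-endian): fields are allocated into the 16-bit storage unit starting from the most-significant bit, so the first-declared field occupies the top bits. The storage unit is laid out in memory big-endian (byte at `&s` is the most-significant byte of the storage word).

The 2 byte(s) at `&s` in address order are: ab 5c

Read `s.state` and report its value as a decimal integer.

[0]=0xab [1]=0x5c (big-endian) → word 0xab5c
state:3 @ bit 13 → (0xab5c>>13)&0x7 = 0x5  ←
flags:13 @ bit 0 → (0xab5c>>0)&0x1fff = 0xb5c

5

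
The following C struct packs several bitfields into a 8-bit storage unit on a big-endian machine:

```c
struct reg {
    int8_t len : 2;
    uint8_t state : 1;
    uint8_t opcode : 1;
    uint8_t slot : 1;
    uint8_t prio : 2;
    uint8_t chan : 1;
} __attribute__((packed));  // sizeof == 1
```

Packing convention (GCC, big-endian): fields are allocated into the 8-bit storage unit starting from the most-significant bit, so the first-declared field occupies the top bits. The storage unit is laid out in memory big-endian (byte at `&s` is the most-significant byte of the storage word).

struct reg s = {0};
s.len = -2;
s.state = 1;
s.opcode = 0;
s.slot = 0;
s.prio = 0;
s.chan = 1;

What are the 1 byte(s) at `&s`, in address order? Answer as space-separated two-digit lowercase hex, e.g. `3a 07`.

[6+:2] len=-2 & 0x3 = 0x2; word=0x80
[5+:1] state=1 & 0x1 = 0x1; word=0xa0
[4+:1] opcode=0 & 0x1 = 0x0; word=0xa0
[3+:1] slot=0 & 0x1 = 0x0; word=0xa0
[1+:2] prio=0 & 0x3 = 0x0; word=0xa0
[0+:1] chan=1 & 0x1 = 0x1; word=0xa1
word = 0xa1 → big-endian bytes:
  [0]=0xa1

a1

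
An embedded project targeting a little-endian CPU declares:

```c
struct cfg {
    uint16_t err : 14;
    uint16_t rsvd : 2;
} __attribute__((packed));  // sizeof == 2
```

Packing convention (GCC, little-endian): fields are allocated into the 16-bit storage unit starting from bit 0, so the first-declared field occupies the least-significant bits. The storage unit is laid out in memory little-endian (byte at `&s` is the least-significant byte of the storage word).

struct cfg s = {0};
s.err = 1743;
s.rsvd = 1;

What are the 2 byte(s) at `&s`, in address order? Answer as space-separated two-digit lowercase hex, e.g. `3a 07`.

cf 46

[0+:14] err=1743 & 0x3fff = 0x6cf; word=0x06cf
[14+:2] rsvd=1 & 0x3 = 0x1; word=0x46cf
word = 0x46cf → little-endian bytes:
  [0]=0xcf  [1]=0x46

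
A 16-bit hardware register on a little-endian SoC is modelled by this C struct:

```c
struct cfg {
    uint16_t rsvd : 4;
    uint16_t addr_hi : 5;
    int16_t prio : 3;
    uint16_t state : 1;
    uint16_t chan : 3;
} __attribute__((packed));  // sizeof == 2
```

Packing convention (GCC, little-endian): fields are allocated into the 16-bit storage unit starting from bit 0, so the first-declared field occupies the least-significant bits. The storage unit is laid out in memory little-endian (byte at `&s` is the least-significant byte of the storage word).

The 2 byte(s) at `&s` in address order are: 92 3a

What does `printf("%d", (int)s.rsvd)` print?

[0]=0x92 [1]=0x3a (little-endian) → word 0x3a92
rsvd [0+:4] = (word>>0) & 0xf = 2  ←
addr_hi [4+:5] = (word>>4) & 0x1f = 9
prio [9+:3] = (word>>9) & 0x7 = 5
state [12+:1] = (word>>12) & 0x1 = 1
chan [13+:3] = (word>>13) & 0x7 = 1

2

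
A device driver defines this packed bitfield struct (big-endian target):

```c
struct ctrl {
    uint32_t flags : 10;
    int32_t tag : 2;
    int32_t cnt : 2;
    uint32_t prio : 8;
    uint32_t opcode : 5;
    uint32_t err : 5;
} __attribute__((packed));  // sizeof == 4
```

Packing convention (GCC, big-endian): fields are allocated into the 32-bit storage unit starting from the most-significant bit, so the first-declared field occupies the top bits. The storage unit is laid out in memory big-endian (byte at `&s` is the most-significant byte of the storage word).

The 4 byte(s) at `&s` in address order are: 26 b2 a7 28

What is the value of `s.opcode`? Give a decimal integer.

[0]=0x26 [1]=0xb2 [2]=0xa7 [3]=0x28 (big-endian) → word 0x26b2a728
flags:10 @ bit 22 → (0x26b2a728>>22)&0x3ff = 0x9a
tag:2 @ bit 20 → (0x26b2a728>>20)&0x3 = 0x3
cnt:2 @ bit 18 → (0x26b2a728>>18)&0x3 = 0x0
prio:8 @ bit 10 → (0x26b2a728>>10)&0xff = 0xa9
opcode:5 @ bit 5 → (0x26b2a728>>5)&0x1f = 0x19  ←
err:5 @ bit 0 → (0x26b2a728>>0)&0x1f = 0x8

25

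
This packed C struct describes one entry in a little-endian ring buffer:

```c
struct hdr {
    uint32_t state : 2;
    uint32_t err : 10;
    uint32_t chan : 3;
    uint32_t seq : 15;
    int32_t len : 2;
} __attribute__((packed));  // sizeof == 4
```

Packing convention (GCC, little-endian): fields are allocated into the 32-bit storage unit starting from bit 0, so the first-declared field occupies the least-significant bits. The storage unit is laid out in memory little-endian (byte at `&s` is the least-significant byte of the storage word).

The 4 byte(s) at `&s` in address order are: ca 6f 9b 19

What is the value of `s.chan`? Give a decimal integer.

[0]=0xca [1]=0x6f [2]=0x9b [3]=0x19 (little-endian) → word 0x199b6fca
state [0+:2] = (word>>0) & 0x3 = 2
err [2+:10] = (word>>2) & 0x3ff = 1010
chan [12+:3] = (word>>12) & 0x7 = 6  ←
seq [15+:15] = (word>>15) & 0x7fff = 13110
len [30+:2] = (word>>30) & 0x3 = 0

6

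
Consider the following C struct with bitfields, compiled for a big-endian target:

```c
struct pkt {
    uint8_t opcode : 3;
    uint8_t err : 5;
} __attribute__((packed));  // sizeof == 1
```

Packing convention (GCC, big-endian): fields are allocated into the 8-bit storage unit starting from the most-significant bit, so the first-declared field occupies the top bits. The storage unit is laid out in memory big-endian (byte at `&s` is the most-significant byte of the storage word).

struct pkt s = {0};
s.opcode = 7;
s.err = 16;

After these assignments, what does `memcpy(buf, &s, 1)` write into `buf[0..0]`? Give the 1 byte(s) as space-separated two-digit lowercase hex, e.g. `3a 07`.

opcode (3b) val=7 bits=0x7 at bit 5: 0xe0
err (5b) val=16 bits=0x10 at bit 0: 0xf0
word = 0xf0 → big-endian bytes:
  [0]=0xf0

f0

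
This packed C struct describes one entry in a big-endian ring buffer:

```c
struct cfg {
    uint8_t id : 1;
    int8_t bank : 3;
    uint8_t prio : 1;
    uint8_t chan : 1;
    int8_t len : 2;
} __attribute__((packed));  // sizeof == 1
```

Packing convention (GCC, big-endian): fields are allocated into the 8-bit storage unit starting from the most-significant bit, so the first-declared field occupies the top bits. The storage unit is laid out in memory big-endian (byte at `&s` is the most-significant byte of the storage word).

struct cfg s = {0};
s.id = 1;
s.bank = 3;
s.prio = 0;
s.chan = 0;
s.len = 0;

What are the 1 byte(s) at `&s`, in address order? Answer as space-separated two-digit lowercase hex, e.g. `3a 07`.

id (1b) val=1 bits=0x1 at bit 7: 0x80
bank (3b) val=3 bits=0x3 at bit 4: 0xb0
prio (1b) val=0 bits=0x0 at bit 3: 0xb0
chan (1b) val=0 bits=0x0 at bit 2: 0xb0
len (2b) val=0 bits=0x0 at bit 0: 0xb0
word = 0xb0 → big-endian bytes:
  [0]=0xb0

b0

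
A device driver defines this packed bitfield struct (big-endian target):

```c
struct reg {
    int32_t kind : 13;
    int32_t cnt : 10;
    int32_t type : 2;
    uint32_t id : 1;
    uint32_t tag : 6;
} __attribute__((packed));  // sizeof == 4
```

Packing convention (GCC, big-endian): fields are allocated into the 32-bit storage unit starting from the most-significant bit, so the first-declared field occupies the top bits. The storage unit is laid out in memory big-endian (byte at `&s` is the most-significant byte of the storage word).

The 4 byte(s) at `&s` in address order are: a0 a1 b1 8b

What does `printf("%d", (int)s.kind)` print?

[0]=0xa0 [1]=0xa1 [2]=0xb1 [3]=0x8b (big-endian) → word 0xa0a1b18b
kind [19+:13] = (word>>19) & 0x1fff = 5140  ←
cnt [9+:10] = (word>>9) & 0x3ff = 216
type [7+:2] = (word>>7) & 0x3 = 3
id [6+:1] = (word>>6) & 0x1 = 0
tag [0+:6] = (word>>0) & 0x3f = 11
kind signed 13b, MSB=1: 5140 - 8192 = -3052

-3052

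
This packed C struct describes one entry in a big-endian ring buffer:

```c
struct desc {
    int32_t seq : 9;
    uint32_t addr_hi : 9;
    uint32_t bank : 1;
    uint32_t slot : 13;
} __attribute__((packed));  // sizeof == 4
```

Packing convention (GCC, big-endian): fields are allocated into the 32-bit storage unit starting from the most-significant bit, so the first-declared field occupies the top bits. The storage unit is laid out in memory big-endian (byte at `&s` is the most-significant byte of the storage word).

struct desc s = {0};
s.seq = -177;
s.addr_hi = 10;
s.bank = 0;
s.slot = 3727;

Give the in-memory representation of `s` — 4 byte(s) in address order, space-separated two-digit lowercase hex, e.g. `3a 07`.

[23+:9] seq=-177 & 0x1ff = 0x14f; word=0xa7800000
[14+:9] addr_hi=10 & 0x1ff = 0xa; word=0xa7828000
[13+:1] bank=0 & 0x1 = 0x0; word=0xa7828000
[0+:13] slot=3727 & 0x1fff = 0xe8f; word=0xa7828e8f
word = 0xa7828e8f → big-endian bytes:
  [0]=0xa7  [1]=0x82  [2]=0x8e  [3]=0x8f

a7 82 8e 8f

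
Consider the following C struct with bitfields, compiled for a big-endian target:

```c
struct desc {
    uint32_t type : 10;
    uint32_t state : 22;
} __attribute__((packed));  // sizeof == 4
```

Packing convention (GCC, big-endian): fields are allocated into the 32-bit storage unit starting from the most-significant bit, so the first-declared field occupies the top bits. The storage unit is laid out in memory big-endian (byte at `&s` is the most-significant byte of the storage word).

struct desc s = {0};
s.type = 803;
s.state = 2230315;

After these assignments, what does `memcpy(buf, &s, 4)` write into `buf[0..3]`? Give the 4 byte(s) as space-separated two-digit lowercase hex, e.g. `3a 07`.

[22+:10] type=803 & 0x3ff = 0x323; word=0xc8c00000
[0+:22] state=2230315 & 0x3fffff = 0x22082b; word=0xc8e2082b
word = 0xc8e2082b → big-endian bytes:
  [0]=0xc8  [1]=0xe2  [2]=0x08  [3]=0x2b

c8 e2 08 2b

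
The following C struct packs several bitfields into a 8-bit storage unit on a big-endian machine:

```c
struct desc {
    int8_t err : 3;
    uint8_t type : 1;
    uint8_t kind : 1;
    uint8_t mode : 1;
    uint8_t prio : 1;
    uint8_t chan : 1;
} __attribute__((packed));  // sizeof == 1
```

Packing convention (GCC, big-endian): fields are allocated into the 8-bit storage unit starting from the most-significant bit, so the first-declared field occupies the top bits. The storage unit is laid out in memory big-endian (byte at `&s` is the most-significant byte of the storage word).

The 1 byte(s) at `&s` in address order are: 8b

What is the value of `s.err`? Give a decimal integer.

[0]=0x8b (big-endian) → word 0x8b
err [5+:3] = (word>>5) & 0x7 = 4  ←
type [4+:1] = (word>>4) & 0x1 = 0
kind [3+:1] = (word>>3) & 0x1 = 1
mode [2+:1] = (word>>2) & 0x1 = 0
prio [1+:1] = (word>>1) & 0x1 = 1
chan [0+:1] = (word>>0) & 0x1 = 1
err signed 3b, MSB=1: 4 - 8 = -4

-4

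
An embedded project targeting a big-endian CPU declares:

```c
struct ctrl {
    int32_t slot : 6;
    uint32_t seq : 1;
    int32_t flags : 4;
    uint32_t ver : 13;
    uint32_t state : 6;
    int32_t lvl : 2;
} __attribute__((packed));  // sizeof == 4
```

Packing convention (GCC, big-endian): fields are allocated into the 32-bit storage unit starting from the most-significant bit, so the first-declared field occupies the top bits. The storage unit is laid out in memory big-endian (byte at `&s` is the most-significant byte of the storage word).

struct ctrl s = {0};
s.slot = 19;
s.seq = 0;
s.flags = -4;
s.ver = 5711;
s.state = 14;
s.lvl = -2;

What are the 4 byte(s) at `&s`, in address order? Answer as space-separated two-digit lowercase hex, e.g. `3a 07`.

4d 96 4f 3a

slot (6b) val=19 bits=0x13 at bit 26: 0x4c000000
seq (1b) val=0 bits=0x0 at bit 25: 0x4c000000
flags (4b) val=-4 bits=0xc at bit 21: 0x4d800000
ver (13b) val=5711 bits=0x164f at bit 8: 0x4d964f00
state (6b) val=14 bits=0xe at bit 2: 0x4d964f38
lvl (2b) val=-2 bits=0x2 at bit 0: 0x4d964f3a
word = 0x4d964f3a → big-endian bytes:
  [0]=0x4d  [1]=0x96  [2]=0x4f  [3]=0x3a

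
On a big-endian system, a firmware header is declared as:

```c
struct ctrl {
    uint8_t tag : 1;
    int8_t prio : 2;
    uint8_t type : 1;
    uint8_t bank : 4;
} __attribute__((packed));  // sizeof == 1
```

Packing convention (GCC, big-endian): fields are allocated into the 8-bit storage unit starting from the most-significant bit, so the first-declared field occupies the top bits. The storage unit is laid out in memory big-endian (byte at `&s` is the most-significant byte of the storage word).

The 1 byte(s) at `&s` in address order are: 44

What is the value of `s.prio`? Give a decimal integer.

-2

[0]=0x44 (big-endian) → word 0x44
tag [7+:1] = (word>>7) & 0x1 = 0
prio [5+:2] = (word>>5) & 0x3 = 2  ←
type [4+:1] = (word>>4) & 0x1 = 0
bank [0+:4] = (word>>0) & 0xf = 4
prio signed 2b, MSB=1: 2 - 4 = -2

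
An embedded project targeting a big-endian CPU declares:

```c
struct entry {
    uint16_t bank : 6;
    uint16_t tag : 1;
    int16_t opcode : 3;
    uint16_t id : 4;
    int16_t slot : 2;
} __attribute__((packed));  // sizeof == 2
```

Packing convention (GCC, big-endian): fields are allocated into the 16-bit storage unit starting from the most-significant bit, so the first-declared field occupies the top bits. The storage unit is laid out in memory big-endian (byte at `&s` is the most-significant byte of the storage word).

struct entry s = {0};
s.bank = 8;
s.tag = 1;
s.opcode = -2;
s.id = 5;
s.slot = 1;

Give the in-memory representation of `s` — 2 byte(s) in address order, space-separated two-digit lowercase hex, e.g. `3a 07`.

23 95

bank:6 = 8 → 0x8 << 10 → word 0x2000
tag:1 = 1 → 0x1 << 9 → word 0x2200
opcode:3 = -2 → 0x6 << 6 → word 0x2380
id:4 = 5 → 0x5 << 2 → word 0x2394
slot:2 = 1 → 0x1 << 0 → word 0x2395
word = 0x2395 → big-endian bytes:
  [0]=0x23  [1]=0x95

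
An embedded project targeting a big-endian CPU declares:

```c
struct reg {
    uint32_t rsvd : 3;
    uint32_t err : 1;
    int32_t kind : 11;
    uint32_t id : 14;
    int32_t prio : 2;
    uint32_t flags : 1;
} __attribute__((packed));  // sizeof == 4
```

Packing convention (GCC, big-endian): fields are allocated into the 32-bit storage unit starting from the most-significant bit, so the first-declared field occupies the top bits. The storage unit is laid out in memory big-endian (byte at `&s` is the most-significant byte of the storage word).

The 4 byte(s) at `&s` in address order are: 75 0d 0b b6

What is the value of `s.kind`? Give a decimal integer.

[0]=0x75 [1]=0x0d [2]=0x0b [3]=0xb6 (big-endian) → word 0x750d0bb6
rsvd [29+:3] = (word>>29) & 0x7 = 3
err [28+:1] = (word>>28) & 0x1 = 1
kind [17+:11] = (word>>17) & 0x7ff = 646  ←
id [3+:14] = (word>>3) & 0x3fff = 8566
prio [1+:2] = (word>>1) & 0x3 = 3
flags [0+:1] = (word>>0) & 0x1 = 0
kind signed 11b, MSB=0: value = 646

646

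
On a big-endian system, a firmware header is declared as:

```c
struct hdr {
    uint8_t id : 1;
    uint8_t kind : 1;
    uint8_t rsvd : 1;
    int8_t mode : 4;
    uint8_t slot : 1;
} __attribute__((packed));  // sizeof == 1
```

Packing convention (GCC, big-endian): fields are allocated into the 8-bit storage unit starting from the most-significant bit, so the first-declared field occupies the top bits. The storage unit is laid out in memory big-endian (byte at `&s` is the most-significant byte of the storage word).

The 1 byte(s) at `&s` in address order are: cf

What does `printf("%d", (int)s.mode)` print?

[0]=0xcf (big-endian) → word 0xcf
id:1 @ bit 7 → (0xcf>>7)&0x1 = 0x1
kind:1 @ bit 6 → (0xcf>>6)&0x1 = 0x1
rsvd:1 @ bit 5 → (0xcf>>5)&0x1 = 0x0
mode:4 @ bit 1 → (0xcf>>1)&0xf = 0x7  ←
slot:1 @ bit 0 → (0xcf>>0)&0x1 = 0x1
mode signed 4b, MSB=0: value = 7

7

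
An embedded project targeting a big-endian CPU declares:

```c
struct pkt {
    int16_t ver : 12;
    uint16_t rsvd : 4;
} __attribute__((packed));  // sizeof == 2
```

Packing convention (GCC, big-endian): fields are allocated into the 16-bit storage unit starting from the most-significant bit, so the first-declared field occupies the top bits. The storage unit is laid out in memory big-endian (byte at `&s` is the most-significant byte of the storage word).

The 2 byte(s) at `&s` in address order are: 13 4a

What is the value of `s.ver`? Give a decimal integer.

308

[0]=0x13 [1]=0x4a (big-endian) → word 0x134a
ver [4+:12] = (word>>4) & 0xfff = 308  ←
rsvd [0+:4] = (word>>0) & 0xf = 10
ver signed 12b, MSB=0: value = 308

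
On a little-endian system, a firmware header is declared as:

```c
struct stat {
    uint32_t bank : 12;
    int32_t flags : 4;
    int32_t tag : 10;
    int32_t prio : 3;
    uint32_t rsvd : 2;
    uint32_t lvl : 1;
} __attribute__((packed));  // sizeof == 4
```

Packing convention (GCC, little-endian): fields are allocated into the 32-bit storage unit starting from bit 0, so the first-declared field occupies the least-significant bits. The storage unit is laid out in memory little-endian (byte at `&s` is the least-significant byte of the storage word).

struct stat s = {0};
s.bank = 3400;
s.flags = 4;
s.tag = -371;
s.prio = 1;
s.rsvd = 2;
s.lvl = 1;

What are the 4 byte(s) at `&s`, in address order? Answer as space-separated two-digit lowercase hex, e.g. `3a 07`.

48 4d 8d c6

[0+:12] bank=3400 & 0xfff = 0xd48; word=0x00000d48
[12+:4] flags=4 & 0xf = 0x4; word=0x00004d48
[16+:10] tag=-371 & 0x3ff = 0x28d; word=0x028d4d48
[26+:3] prio=1 & 0x7 = 0x1; word=0x068d4d48
[29+:2] rsvd=2 & 0x3 = 0x2; word=0x468d4d48
[31+:1] lvl=1 & 0x1 = 0x1; word=0xc68d4d48
word = 0xc68d4d48 → little-endian bytes:
  [0]=0x48  [1]=0x4d  [2]=0x8d  [3]=0xc6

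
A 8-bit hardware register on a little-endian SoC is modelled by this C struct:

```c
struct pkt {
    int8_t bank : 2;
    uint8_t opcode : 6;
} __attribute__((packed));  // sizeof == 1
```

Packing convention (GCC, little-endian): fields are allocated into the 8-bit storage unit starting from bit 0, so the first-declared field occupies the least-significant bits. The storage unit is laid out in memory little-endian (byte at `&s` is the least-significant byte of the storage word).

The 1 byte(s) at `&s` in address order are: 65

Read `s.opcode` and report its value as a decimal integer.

25

[0]=0x65 (little-endian) → word 0x65
bank:2 @ bit 0 → (0x65>>0)&0x3 = 0x1
opcode:6 @ bit 2 → (0x65>>2)&0x3f = 0x19  ←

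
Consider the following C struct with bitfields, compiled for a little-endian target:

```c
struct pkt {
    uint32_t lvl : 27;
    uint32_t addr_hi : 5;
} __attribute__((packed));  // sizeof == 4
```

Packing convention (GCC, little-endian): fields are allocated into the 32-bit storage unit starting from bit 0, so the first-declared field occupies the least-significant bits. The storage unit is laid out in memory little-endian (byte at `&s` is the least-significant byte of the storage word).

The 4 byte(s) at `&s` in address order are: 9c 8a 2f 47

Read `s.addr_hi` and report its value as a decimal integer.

8

[0]=0x9c [1]=0x8a [2]=0x2f [3]=0x47 (little-endian) → word 0x472f8a9c
lvl [0+:27] = (word>>0) & 0x7ffffff = 120556188
addr_hi [27+:5] = (word>>27) & 0x1f = 8  ←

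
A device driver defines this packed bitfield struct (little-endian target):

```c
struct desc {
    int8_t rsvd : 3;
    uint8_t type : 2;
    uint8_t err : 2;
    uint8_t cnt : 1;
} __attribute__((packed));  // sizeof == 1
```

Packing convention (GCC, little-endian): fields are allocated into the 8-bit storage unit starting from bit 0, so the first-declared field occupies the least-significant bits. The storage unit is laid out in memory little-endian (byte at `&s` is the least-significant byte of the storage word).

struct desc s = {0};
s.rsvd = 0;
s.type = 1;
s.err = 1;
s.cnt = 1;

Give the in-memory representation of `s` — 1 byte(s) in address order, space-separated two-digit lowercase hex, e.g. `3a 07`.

rsvd (3b) val=0 bits=0x0 at bit 0: 0x00
type (2b) val=1 bits=0x1 at bit 3: 0x08
err (2b) val=1 bits=0x1 at bit 5: 0x28
cnt (1b) val=1 bits=0x1 at bit 7: 0xa8
word = 0xa8 → little-endian bytes:
  [0]=0xa8

a8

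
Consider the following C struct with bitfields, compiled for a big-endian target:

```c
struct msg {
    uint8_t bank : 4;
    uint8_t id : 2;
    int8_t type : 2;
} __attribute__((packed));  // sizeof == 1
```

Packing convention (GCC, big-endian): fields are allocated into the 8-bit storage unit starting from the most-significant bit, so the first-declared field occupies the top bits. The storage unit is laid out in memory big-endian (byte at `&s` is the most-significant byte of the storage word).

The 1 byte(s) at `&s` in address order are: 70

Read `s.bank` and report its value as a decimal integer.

[0]=0x70 (big-endian) → word 0x70
bank:4 @ bit 4 → (0x70>>4)&0xf = 0x7  ←
id:2 @ bit 2 → (0x70>>2)&0x3 = 0x0
type:2 @ bit 0 → (0x70>>0)&0x3 = 0x0

7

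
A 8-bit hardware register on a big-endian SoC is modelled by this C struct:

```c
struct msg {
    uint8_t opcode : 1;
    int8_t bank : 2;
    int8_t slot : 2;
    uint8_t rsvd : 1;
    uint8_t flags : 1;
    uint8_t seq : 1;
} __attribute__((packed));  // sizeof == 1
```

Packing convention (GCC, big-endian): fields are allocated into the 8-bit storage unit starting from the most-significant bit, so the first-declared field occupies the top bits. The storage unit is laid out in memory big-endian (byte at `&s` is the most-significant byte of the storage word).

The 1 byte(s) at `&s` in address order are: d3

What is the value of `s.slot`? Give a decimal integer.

-2

[0]=0xd3 (big-endian) → word 0xd3
opcode [7+:1] = (word>>7) & 0x1 = 1
bank [5+:2] = (word>>5) & 0x3 = 2
slot [3+:2] = (word>>3) & 0x3 = 2  ←
rsvd [2+:1] = (word>>2) & 0x1 = 0
flags [1+:1] = (word>>1) & 0x1 = 1
seq [0+:1] = (word>>0) & 0x1 = 1
slot signed 2b, MSB=1: 2 - 4 = -2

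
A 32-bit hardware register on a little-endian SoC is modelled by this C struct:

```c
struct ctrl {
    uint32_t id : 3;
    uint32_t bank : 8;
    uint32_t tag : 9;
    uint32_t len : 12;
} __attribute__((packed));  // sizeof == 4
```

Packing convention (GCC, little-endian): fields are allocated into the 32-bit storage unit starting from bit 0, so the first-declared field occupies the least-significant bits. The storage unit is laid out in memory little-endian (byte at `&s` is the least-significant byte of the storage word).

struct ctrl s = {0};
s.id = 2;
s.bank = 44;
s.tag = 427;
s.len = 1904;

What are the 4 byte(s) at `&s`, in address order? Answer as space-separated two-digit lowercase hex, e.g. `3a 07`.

62 59 0d 77

id:3 = 2 → 0x2 << 0 → word 0x00000002
bank:8 = 44 → 0x2c << 3 → word 0x00000162
tag:9 = 427 → 0x1ab << 11 → word 0x000d5962
len:12 = 1904 → 0x770 << 20 → word 0x770d5962
word = 0x770d5962 → little-endian bytes:
  [0]=0x62  [1]=0x59  [2]=0x0d  [3]=0x77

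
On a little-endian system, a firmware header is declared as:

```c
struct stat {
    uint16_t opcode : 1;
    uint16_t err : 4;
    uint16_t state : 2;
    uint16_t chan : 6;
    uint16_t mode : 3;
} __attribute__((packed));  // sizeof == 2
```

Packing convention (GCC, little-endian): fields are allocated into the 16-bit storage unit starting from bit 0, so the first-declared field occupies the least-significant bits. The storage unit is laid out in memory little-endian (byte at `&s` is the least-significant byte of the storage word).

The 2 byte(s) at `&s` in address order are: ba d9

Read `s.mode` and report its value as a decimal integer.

[0]=0xba [1]=0xd9 (little-endian) → word 0xd9ba
opcode [0+:1] = (word>>0) & 0x1 = 0
err [1+:4] = (word>>1) & 0xf = 13
state [5+:2] = (word>>5) & 0x3 = 1
chan [7+:6] = (word>>7) & 0x3f = 51
mode [13+:3] = (word>>13) & 0x7 = 6  ←

6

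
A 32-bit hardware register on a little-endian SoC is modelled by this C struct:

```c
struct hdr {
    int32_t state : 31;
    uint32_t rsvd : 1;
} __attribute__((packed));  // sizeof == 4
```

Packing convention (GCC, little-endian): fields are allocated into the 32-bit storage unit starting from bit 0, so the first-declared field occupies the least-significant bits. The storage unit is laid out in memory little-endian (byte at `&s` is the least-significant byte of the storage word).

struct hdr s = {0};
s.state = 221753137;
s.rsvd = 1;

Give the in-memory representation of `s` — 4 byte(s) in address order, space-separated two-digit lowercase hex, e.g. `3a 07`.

31 af 37 8d

state:31 = 221753137 → 0xd37af31 << 0 → word 0x0d37af31
rsvd:1 = 1 → 0x1 << 31 → word 0x8d37af31
word = 0x8d37af31 → little-endian bytes:
  [0]=0x31  [1]=0xaf  [2]=0x37  [3]=0x8d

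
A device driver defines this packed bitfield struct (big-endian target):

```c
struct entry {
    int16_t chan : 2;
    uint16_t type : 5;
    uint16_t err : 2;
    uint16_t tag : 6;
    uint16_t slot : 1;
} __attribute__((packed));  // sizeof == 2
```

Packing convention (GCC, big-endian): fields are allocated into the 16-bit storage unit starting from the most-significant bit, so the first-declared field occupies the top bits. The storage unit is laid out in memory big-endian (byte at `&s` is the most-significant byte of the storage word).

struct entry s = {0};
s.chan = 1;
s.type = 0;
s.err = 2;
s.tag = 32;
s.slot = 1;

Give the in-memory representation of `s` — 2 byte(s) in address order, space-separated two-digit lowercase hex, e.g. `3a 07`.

41 41

chan (2b) val=1 bits=0x1 at bit 14: 0x4000
type (5b) val=0 bits=0x0 at bit 9: 0x4000
err (2b) val=2 bits=0x2 at bit 7: 0x4100
tag (6b) val=32 bits=0x20 at bit 1: 0x4140
slot (1b) val=1 bits=0x1 at bit 0: 0x4141
word = 0x4141 → big-endian bytes:
  [0]=0x41  [1]=0x41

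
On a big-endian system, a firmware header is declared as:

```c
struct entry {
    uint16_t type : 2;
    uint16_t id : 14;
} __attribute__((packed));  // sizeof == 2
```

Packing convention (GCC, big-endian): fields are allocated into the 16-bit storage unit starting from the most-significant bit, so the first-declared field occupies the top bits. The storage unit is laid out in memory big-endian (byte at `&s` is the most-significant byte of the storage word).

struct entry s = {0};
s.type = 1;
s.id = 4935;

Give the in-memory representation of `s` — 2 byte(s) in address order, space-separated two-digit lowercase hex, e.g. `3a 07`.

type:2 = 1 → 0x1 << 14 → word 0x4000
id:14 = 4935 → 0x1347 << 0 → word 0x5347
word = 0x5347 → big-endian bytes:
  [0]=0x53  [1]=0x47

53 47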